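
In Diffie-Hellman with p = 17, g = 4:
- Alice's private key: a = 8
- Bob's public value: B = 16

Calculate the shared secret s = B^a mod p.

Step 1: s = B^a mod p = 16^8 mod 17.
  16^1 mod 17 = 16
  16^2 mod 17 = (16 * 16) mod 17 = 1
  16^3 mod 17 = (1 * 16) mod 17 = 16
  16^4 mod 17 = (16 * 16) mod 17 = 1
  16^5 mod 17 = (1 * 16) mod 17 = 16
  16^6 mod 17 = (16 * 16) mod 17 = 1
  16^7 mod 17 = (1 * 16) mod 17 = 16
  16^8 mod 17 = (16 * 16) mod 17 = 1
Result: shared secret = 1.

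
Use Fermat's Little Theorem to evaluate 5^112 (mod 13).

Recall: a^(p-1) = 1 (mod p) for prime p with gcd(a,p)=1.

Step 1: Since 13 is prime, by Fermat's Little Theorem: 5^12 = 1 (mod 13).
Step 2: Reduce exponent: 112 mod 12 = 4.
Step 3: So 5^112 = 5^4 (mod 13).
Step 4: 5^4 mod 13 = 1.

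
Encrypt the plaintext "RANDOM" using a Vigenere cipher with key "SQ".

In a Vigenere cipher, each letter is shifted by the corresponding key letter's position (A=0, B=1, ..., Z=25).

Step 1: Repeat key to match plaintext length:
  Plaintext: RANDOM
  Key:       SQSQSQ
Step 2: Encrypt each letter:
  R(17) + S(18) = (17+18) mod 26 = 9 = J
  A(0) + Q(16) = (0+16) mod 26 = 16 = Q
  N(13) + S(18) = (13+18) mod 26 = 5 = F
  D(3) + Q(16) = (3+16) mod 26 = 19 = T
  O(14) + S(18) = (14+18) mod 26 = 6 = G
  M(12) + Q(16) = (12+16) mod 26 = 2 = C
Ciphertext: JQFTGC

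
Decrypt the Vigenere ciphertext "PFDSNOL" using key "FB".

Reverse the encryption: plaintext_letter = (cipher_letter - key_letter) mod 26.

Step 1: Extend key: FBFBFBF
Step 2: Decrypt each letter (c - k) mod 26:
  P(15) - F(5) = (15-5) mod 26 = 10 = K
  F(5) - B(1) = (5-1) mod 26 = 4 = E
  D(3) - F(5) = (3-5) mod 26 = 24 = Y
  S(18) - B(1) = (18-1) mod 26 = 17 = R
  N(13) - F(5) = (13-5) mod 26 = 8 = I
  O(14) - B(1) = (14-1) mod 26 = 13 = N
  L(11) - F(5) = (11-5) mod 26 = 6 = G
Plaintext: KEYRING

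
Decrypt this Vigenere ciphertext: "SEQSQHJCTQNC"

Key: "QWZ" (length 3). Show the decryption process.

Step 1: Key 'QWZ' has length 3. Extended key: QWZQWZQWZQWZ
Step 2: Decrypt each position:
  S(18) - Q(16) = 2 = C
  E(4) - W(22) = 8 = I
  Q(16) - Z(25) = 17 = R
  S(18) - Q(16) = 2 = C
  Q(16) - W(22) = 20 = U
  H(7) - Z(25) = 8 = I
  J(9) - Q(16) = 19 = T
  C(2) - W(22) = 6 = G
  T(19) - Z(25) = 20 = U
  Q(16) - Q(16) = 0 = A
  N(13) - W(22) = 17 = R
  C(2) - Z(25) = 3 = D
Plaintext: CIRCUITGUARD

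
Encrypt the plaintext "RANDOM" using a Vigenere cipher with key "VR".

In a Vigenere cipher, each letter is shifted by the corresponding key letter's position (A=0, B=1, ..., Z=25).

Step 1: Repeat key to match plaintext length:
  Plaintext: RANDOM
  Key:       VRVRVR
Step 2: Encrypt each letter:
  R(17) + V(21) = (17+21) mod 26 = 12 = M
  A(0) + R(17) = (0+17) mod 26 = 17 = R
  N(13) + V(21) = (13+21) mod 26 = 8 = I
  D(3) + R(17) = (3+17) mod 26 = 20 = U
  O(14) + V(21) = (14+21) mod 26 = 9 = J
  M(12) + R(17) = (12+17) mod 26 = 3 = D
Ciphertext: MRIUJD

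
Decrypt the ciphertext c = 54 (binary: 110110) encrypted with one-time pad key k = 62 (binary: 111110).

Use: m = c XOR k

Step 1: XOR ciphertext with key:
  Ciphertext: 110110
  Key:        111110
  XOR:        001000
Step 2: Plaintext = 001000 = 8 in decimal.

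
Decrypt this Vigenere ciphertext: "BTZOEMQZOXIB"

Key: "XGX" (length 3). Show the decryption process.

Step 1: Key 'XGX' has length 3. Extended key: XGXXGXXGXXGX
Step 2: Decrypt each position:
  B(1) - X(23) = 4 = E
  T(19) - G(6) = 13 = N
  Z(25) - X(23) = 2 = C
  O(14) - X(23) = 17 = R
  E(4) - G(6) = 24 = Y
  M(12) - X(23) = 15 = P
  Q(16) - X(23) = 19 = T
  Z(25) - G(6) = 19 = T
  O(14) - X(23) = 17 = R
  X(23) - X(23) = 0 = A
  I(8) - G(6) = 2 = C
  B(1) - X(23) = 4 = E
Plaintext: ENCRYPTTRACE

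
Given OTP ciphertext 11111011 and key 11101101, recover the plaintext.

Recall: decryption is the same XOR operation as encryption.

Step 1: XOR ciphertext with key:
  Ciphertext: 11111011
  Key:        11101101
  XOR:        00010110
Step 2: Plaintext = 00010110 = 22 in decimal.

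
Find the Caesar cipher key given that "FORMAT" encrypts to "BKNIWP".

Step 1: Compare first letters: F (position 5) -> B (position 1).
Step 2: Shift = (1 - 5) mod 26 = 22.
The shift value is 22.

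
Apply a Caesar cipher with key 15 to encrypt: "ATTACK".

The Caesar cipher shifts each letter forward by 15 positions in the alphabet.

Step 1: For each letter, shift forward by 15 positions (mod 26).
  A (position 0) -> position (0+15) mod 26 = 15 -> P
  T (position 19) -> position (19+15) mod 26 = 8 -> I
  T (position 19) -> position (19+15) mod 26 = 8 -> I
  A (position 0) -> position (0+15) mod 26 = 15 -> P
  C (position 2) -> position (2+15) mod 26 = 17 -> R
  K (position 10) -> position (10+15) mod 26 = 25 -> Z
Result: PIIPRZ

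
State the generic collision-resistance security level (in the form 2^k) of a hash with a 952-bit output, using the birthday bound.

Step 1: The birthday paradox gives collision probability ~50% after sqrt(2^n) = 2^(n/2) hashes.
Step 2: For 952-bit output: 2^(952/2) = 2^476.
Step 3: Approximately 2^476 hash computations needed.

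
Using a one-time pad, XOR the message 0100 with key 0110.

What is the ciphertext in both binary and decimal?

Step 1: Write out the XOR operation bit by bit:
  Message: 0100
  Key:     0110
  XOR:     0010
Step 2: Convert to decimal: 0010 = 2.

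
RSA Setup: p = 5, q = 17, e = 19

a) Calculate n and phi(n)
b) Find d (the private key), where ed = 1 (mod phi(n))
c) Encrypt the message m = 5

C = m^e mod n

Step 1: n = 5 * 17 = 85.
Step 2: phi(n) = (5-1)(17-1) = 4 * 16 = 64.
Step 3: Find d = 19^(-1) mod 64 = 27.
  Verify: 19 * 27 = 513 = 1 (mod 64).
Step 4: C = 5^19 mod 85 = 40.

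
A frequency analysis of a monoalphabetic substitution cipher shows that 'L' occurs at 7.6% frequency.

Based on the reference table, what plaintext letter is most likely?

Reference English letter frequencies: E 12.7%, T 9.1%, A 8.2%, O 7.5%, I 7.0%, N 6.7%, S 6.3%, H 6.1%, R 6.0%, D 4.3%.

Step 1: The observed frequency is 7.6%.
Step 2: Compare with English frequencies:
  E: 12.7% (difference: 5.1%)
  T: 9.1% (difference: 1.5%)
  A: 8.2% (difference: 0.6%)
  O: 7.5% (difference: 0.1%) <-- closest
  I: 7.0% (difference: 0.6%)
  N: 6.7% (difference: 0.9%)
  S: 6.3% (difference: 1.3%)
  H: 6.1% (difference: 1.5%)
  R: 6.0% (difference: 1.6%)
  D: 4.3% (difference: 3.3%)
Step 3: 'L' most likely represents 'O' (frequency 7.5%).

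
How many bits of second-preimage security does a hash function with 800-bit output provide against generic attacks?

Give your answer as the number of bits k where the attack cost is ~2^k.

Step 1: The hash has a 800-bit output.
Step 2: Second-preimage resistance means: given a specific input x, it should be infeasible to find a different y with h(y) = h(x).
With a 800-bit output, a generic search for a second preimage costs about 2^800 evaluations (each trial matches the fixed target with probability 2^-800).
Step 3: Security level = 800 bits.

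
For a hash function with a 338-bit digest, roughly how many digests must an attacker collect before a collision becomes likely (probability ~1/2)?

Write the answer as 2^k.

Step 1: The birthday paradox gives collision probability ~50% after sqrt(2^n) = 2^(n/2) hashes.
Step 2: For 338-bit output: 2^(338/2) = 2^169.
Step 3: Approximately 2^169 hash computations needed.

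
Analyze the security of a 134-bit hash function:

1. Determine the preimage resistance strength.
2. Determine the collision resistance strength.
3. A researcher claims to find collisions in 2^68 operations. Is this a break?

Step 1: Preimage resistance requires brute-force of 2^134 operations.
Step 2: Collision resistance (birthday bound) = 2^(134/2) = 2^67.
Step 3: The claimed attack costs 2^68 operations.
Step 4: Since 2^68 >= 2^67, the claimed attack is no faster than the generic birthday attack, so this does not break collision resistance.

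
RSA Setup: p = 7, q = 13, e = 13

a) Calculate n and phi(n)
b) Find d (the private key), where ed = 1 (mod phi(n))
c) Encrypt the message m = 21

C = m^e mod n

Step 1: n = 7 * 13 = 91.
Step 2: phi(n) = (7-1)(13-1) = 6 * 12 = 72.
Step 3: Find d = 13^(-1) mod 72 = 61.
  Verify: 13 * 61 = 793 = 1 (mod 72).
Step 4: C = 21^13 mod 91 = 21.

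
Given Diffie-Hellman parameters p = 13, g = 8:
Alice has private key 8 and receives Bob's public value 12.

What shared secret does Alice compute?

Step 1: s = B^a mod p = 12^8 mod 13.
  12^1 mod 13 = 12
  12^2 mod 13 = (12 * 12) mod 13 = 1
  12^3 mod 13 = (1 * 12) mod 13 = 12
  12^4 mod 13 = (12 * 12) mod 13 = 1
  12^5 mod 13 = (1 * 12) mod 13 = 12
  12^6 mod 13 = (12 * 12) mod 13 = 1
  12^7 mod 13 = (1 * 12) mod 13 = 12
  12^8 mod 13 = (12 * 12) mod 13 = 1
Result: shared secret = 1.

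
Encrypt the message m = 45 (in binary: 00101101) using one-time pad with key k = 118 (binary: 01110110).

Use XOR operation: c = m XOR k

Step 1: Write out the XOR operation bit by bit:
  Message: 00101101
  Key:     01110110
  XOR:     01011011
Step 2: Convert to decimal: 01011011 = 91.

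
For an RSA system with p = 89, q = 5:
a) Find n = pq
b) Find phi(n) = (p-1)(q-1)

Step 1: n = p * q = 89 * 5 = 445.
Step 2: phi(n) = (p-1)(q-1) = 88 * 4 = 352.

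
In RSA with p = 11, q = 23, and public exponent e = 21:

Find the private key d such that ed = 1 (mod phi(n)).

Step 1: n = 11 * 23 = 253.
Step 2: phi(n) = 10 * 22 = 220.
Step 3: Find d such that 21 * d = 1 (mod 220).
Step 4: d = 21^(-1) mod 220 = 21.
Verification: 21 * 21 = 441 = 2 * 220 + 1.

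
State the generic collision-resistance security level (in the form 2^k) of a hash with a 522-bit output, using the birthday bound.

Step 1: The birthday paradox gives collision probability ~50% after sqrt(2^n) = 2^(n/2) hashes.
Step 2: For 522-bit output: 2^(522/2) = 2^261.
Step 3: Approximately 2^261 hash computations needed.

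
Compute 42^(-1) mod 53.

Step 1: We need x such that 42 * x = 1 (mod 53).
Step 2: Using the extended Euclidean algorithm or trial:
  42 * 24 = 1008 = 19 * 53 + 1.
Step 3: Since 1008 mod 53 = 1, the inverse is x = 24.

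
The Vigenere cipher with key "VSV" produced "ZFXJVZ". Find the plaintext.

Step 1: Extend key: VSVVSV
Step 2: Decrypt each letter (c - k) mod 26:
  Z(25) - V(21) = (25-21) mod 26 = 4 = E
  F(5) - S(18) = (5-18) mod 26 = 13 = N
  X(23) - V(21) = (23-21) mod 26 = 2 = C
  J(9) - V(21) = (9-21) mod 26 = 14 = O
  V(21) - S(18) = (21-18) mod 26 = 3 = D
  Z(25) - V(21) = (25-21) mod 26 = 4 = E
Plaintext: ENCODE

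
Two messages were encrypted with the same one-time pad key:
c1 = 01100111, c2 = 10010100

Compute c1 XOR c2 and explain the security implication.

Step 1: c1 XOR c2 = (m1 XOR k) XOR (m2 XOR k).
Step 2: By XOR associativity/commutativity: = m1 XOR m2 XOR k XOR k = m1 XOR m2.
Step 3: 01100111 XOR 10010100 = 11110011 = 243.
Step 4: The key cancels out! An attacker learns m1 XOR m2 = 243, revealing the relationship between plaintexts.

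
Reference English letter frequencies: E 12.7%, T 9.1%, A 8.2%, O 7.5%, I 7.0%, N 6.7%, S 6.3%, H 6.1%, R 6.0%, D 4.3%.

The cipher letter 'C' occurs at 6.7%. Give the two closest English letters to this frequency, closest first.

Step 1: Observed frequency of 'C' is 6.7%.
Step 2: Compute distances to each reference frequency and sort:
  N (6.7%): difference = 0.0% <-- BEST
  I (7.0%): difference = 0.3% <-- RUNNER-UP
  S (6.3%): difference = 0.4%
  H (6.1%): difference = 0.6%
  R (6.0%): difference = 0.7%
Step 3: Most likely is 'N' (6.7%, diff 0.0%); second most likely is 'I' (7.0%, diff 0.3%).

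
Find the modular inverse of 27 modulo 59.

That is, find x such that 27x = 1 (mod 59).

Step 1: We need x such that 27 * x = 1 (mod 59).
Step 2: Using the extended Euclidean algorithm or trial:
  27 * 35 = 945 = 16 * 59 + 1.
Step 3: Since 945 mod 59 = 1, the inverse is x = 35.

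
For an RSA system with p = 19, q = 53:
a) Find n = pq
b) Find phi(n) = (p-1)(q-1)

Step 1: n = p * q = 19 * 53 = 1007.
Step 2: phi(n) = (p-1)(q-1) = 18 * 52 = 936.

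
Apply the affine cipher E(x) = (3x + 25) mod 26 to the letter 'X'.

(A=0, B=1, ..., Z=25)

Step 1: Convert 'X' to number: x = 23.
Step 2: E(23) = (3 * 23 + 25) mod 26 = 94 mod 26 = 16.
Step 3: Convert 16 back to letter: Q.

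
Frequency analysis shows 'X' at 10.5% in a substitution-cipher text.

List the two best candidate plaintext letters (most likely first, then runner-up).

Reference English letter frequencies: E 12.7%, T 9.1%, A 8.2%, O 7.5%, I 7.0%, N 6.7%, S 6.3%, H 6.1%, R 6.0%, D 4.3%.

Step 1: Observed frequency of 'X' is 10.5%.
Step 2: Compute distances to each reference frequency and sort:
  T (9.1%): difference = 1.4% <-- BEST
  E (12.7%): difference = 2.2% <-- RUNNER-UP
  A (8.2%): difference = 2.3%
  O (7.5%): difference = 3.0%
  I (7.0%): difference = 3.5%
Step 3: Most likely is 'T' (9.1%, diff 1.4%); second most likely is 'E' (12.7%, diff 2.2%).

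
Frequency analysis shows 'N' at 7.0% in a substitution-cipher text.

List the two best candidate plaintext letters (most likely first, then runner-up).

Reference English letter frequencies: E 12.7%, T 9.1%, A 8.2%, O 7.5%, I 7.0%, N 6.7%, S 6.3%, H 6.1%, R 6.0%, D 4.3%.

Step 1: Observed frequency of 'N' is 7.0%.
Step 2: Compute distances to each reference frequency and sort:
  I (7.0%): difference = 0.0% <-- BEST
  N (6.7%): difference = 0.3% <-- RUNNER-UP
  O (7.5%): difference = 0.5%
  S (6.3%): difference = 0.7%
  H (6.1%): difference = 0.9%
Step 3: Most likely is 'I' (7.0%, diff 0.0%); second most likely is 'N' (6.7%, diff 0.3%).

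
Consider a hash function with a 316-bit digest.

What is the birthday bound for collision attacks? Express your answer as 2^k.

Step 1: The birthday paradox gives collision probability ~50% after sqrt(2^n) = 2^(n/2) hashes.
Step 2: For 316-bit output: 2^(316/2) = 2^158.
Step 3: Approximately 2^158 hash computations needed.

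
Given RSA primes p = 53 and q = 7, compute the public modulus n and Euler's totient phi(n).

Step 1: n = p * q = 53 * 7 = 371.
Step 2: phi(n) = (p-1)(q-1) = 52 * 6 = 312.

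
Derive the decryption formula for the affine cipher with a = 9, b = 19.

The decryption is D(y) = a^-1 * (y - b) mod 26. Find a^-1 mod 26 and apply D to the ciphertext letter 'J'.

Step 1: Find a^-1, the modular inverse of 9 mod 26.
Step 2: We need 9 * a^-1 = 1 (mod 26).
Step 3: 9 * 3 = 27 = 1 * 26 + 1, so a^-1 = 3.
Step 4: D(y) = 3(y - 19) mod 26.
Step 5: Apply to 'J' (y = 9): D(9) = 3 * (9 - 19) mod 26 = 3 * -10 mod 26 = 22 -> 'W'.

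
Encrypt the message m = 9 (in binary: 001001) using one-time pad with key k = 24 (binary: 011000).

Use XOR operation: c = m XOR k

Step 1: Write out the XOR operation bit by bit:
  Message: 001001
  Key:     011000
  XOR:     010001
Step 2: Convert to decimal: 010001 = 17.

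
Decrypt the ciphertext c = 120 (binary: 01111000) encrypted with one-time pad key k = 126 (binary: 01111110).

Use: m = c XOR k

Step 1: XOR ciphertext with key:
  Ciphertext: 01111000
  Key:        01111110
  XOR:        00000110
Step 2: Plaintext = 00000110 = 6 in decimal.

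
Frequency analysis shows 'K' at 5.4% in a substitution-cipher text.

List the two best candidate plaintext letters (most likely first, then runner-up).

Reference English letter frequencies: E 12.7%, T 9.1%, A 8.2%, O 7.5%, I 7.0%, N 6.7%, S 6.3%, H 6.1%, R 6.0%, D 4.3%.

Step 1: Observed frequency of 'K' is 5.4%.
Step 2: Compute distances to each reference frequency and sort:
  R (6.0%): difference = 0.6% <-- BEST
  H (6.1%): difference = 0.7% <-- RUNNER-UP
  S (6.3%): difference = 0.9%
  D (4.3%): difference = 1.1%
  N (6.7%): difference = 1.3%
Step 3: Most likely is 'R' (6.0%, diff 0.6%); second most likely is 'H' (6.1%, diff 0.7%).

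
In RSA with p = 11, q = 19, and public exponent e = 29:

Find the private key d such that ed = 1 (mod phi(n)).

Step 1: n = 11 * 19 = 209.
Step 2: phi(n) = 10 * 18 = 180.
Step 3: Find d such that 29 * d = 1 (mod 180).
Step 4: d = 29^(-1) mod 180 = 149.
Verification: 29 * 149 = 4321 = 24 * 180 + 1.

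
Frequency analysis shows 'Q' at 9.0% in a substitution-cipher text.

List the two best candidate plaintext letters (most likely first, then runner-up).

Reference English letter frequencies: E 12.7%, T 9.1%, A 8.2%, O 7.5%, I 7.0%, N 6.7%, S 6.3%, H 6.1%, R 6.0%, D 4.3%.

Step 1: Observed frequency of 'Q' is 9.0%.
Step 2: Compute distances to each reference frequency and sort:
  T (9.1%): difference = 0.1% <-- BEST
  A (8.2%): difference = 0.8% <-- RUNNER-UP
  O (7.5%): difference = 1.5%
  I (7.0%): difference = 2.0%
  N (6.7%): difference = 2.3%
Step 3: Most likely is 'T' (9.1%, diff 0.1%); second most likely is 'A' (8.2%, diff 0.8%).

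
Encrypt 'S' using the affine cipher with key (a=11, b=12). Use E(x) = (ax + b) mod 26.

Step 1: Convert 'S' to number: x = 18.
Step 2: E(18) = (11 * 18 + 12) mod 26 = 210 mod 26 = 2.
Step 3: Convert 2 back to letter: C.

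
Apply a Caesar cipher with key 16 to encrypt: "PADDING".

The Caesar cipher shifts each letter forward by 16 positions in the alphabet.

Step 1: For each letter, shift forward by 16 positions (mod 26).
  P (position 15) -> position (15+16) mod 26 = 5 -> F
  A (position 0) -> position (0+16) mod 26 = 16 -> Q
  D (position 3) -> position (3+16) mod 26 = 19 -> T
  D (position 3) -> position (3+16) mod 26 = 19 -> T
  I (position 8) -> position (8+16) mod 26 = 24 -> Y
  N (position 13) -> position (13+16) mod 26 = 3 -> D
  G (position 6) -> position (6+16) mod 26 = 22 -> W
Result: FQTTYDW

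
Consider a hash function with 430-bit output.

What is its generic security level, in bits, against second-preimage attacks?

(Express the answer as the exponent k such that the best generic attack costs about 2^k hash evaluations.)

Step 1: The hash has a 430-bit output.
Step 2: Second-preimage resistance means: given a specific input x, it should be infeasible to find a different y with h(y) = h(x).
With a 430-bit output, a generic search for a second preimage costs about 2^430 evaluations (each trial matches the fixed target with probability 2^-430).
Step 3: Security level = 430 bits.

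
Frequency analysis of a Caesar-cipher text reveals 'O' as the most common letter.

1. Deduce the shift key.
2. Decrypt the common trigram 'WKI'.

Step 1: In English, 'E' is the most frequent letter (12.7%).
Step 2: The most frequent ciphertext letter is 'O' (position 14).
Step 3: Shift = (14 - 4) mod 26 = 10.
Step 4: Decrypt 'WKI' by shifting back 10:
  W -> M
  K -> A
  I -> Y
Step 5: 'WKI' decrypts to 'MAY'.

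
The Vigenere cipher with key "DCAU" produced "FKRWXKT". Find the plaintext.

Step 1: Extend key: DCAUDCA
Step 2: Decrypt each letter (c - k) mod 26:
  F(5) - D(3) = (5-3) mod 26 = 2 = C
  K(10) - C(2) = (10-2) mod 26 = 8 = I
  R(17) - A(0) = (17-0) mod 26 = 17 = R
  W(22) - U(20) = (22-20) mod 26 = 2 = C
  X(23) - D(3) = (23-3) mod 26 = 20 = U
  K(10) - C(2) = (10-2) mod 26 = 8 = I
  T(19) - A(0) = (19-0) mod 26 = 19 = T
Plaintext: CIRCUIT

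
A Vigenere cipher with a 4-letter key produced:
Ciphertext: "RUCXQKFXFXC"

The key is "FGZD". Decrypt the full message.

Step 1: Key 'FGZD' has length 4. Extended key: FGZDFGZDFGZ
Step 2: Decrypt each position:
  R(17) - F(5) = 12 = M
  U(20) - G(6) = 14 = O
  C(2) - Z(25) = 3 = D
  X(23) - D(3) = 20 = U
  Q(16) - F(5) = 11 = L
  K(10) - G(6) = 4 = E
  F(5) - Z(25) = 6 = G
  X(23) - D(3) = 20 = U
  F(5) - F(5) = 0 = A
  X(23) - G(6) = 17 = R
  C(2) - Z(25) = 3 = D
Plaintext: MODULEGUARD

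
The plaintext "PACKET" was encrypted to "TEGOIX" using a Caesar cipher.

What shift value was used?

Step 1: Compare first letters: P (position 15) -> T (position 19).
Step 2: Shift = (19 - 15) mod 26 = 4.
The shift value is 4.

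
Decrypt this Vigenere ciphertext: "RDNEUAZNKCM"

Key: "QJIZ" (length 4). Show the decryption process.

Step 1: Key 'QJIZ' has length 4. Extended key: QJIZQJIZQJI
Step 2: Decrypt each position:
  R(17) - Q(16) = 1 = B
  D(3) - J(9) = 20 = U
  N(13) - I(8) = 5 = F
  E(4) - Z(25) = 5 = F
  U(20) - Q(16) = 4 = E
  A(0) - J(9) = 17 = R
  Z(25) - I(8) = 17 = R
  N(13) - Z(25) = 14 = O
  K(10) - Q(16) = 20 = U
  C(2) - J(9) = 19 = T
  M(12) - I(8) = 4 = E
Plaintext: BUFFERROUTE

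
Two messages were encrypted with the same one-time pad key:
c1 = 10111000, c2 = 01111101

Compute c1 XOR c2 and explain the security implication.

Step 1: c1 XOR c2 = (m1 XOR k) XOR (m2 XOR k).
Step 2: By XOR associativity/commutativity: = m1 XOR m2 XOR k XOR k = m1 XOR m2.
Step 3: 10111000 XOR 01111101 = 11000101 = 197.
Step 4: The key cancels out! An attacker learns m1 XOR m2 = 197, revealing the relationship between plaintexts.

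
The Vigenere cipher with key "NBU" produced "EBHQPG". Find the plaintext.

Step 1: Extend key: NBUNBU
Step 2: Decrypt each letter (c - k) mod 26:
  E(4) - N(13) = (4-13) mod 26 = 17 = R
  B(1) - B(1) = (1-1) mod 26 = 0 = A
  H(7) - U(20) = (7-20) mod 26 = 13 = N
  Q(16) - N(13) = (16-13) mod 26 = 3 = D
  P(15) - B(1) = (15-1) mod 26 = 14 = O
  G(6) - U(20) = (6-20) mod 26 = 12 = M
Plaintext: RANDOM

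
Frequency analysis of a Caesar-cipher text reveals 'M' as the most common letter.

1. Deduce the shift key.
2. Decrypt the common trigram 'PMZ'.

Step 1: In English, 'E' is the most frequent letter (12.7%).
Step 2: The most frequent ciphertext letter is 'M' (position 12).
Step 3: Shift = (12 - 4) mod 26 = 8.
Step 4: Decrypt 'PMZ' by shifting back 8:
  P -> H
  M -> E
  Z -> R
Step 5: 'PMZ' decrypts to 'HER'.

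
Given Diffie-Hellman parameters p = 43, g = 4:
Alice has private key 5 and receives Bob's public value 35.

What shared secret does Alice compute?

Step 1: s = B^a mod p = 35^5 mod 43.
  35^1 mod 43 = 35
  35^2 mod 43 = (35 * 35) mod 43 = 21
  35^3 mod 43 = (21 * 35) mod 43 = 4
  35^4 mod 43 = (4 * 35) mod 43 = 11
  35^5 mod 43 = (11 * 35) mod 43 = 41
Result: shared secret = 41.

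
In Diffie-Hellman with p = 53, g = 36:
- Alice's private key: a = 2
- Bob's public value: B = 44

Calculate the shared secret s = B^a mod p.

Step 1: s = B^a mod p = 44^2 mod 53.
  44^1 mod 53 = 44
  44^2 mod 53 = (44 * 44) mod 53 = 28
Result: shared secret = 28.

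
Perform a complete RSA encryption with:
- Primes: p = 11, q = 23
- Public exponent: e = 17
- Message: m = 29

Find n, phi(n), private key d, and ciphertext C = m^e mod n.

Step 1: n = 11 * 23 = 253.
Step 2: phi(n) = (11-1)(23-1) = 10 * 22 = 220.
Step 3: Find d = 17^(-1) mod 220 = 13.
  Verify: 17 * 13 = 221 = 1 (mod 220).
Step 4: C = 29^17 mod 253 = 127.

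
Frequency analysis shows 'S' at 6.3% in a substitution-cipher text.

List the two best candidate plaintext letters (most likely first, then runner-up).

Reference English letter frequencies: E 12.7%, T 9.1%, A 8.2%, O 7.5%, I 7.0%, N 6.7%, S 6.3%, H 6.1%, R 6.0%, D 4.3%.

Step 1: Observed frequency of 'S' is 6.3%.
Step 2: Compute distances to each reference frequency and sort:
  S (6.3%): difference = 0.0% <-- BEST
  H (6.1%): difference = 0.2% <-- RUNNER-UP
  R (6.0%): difference = 0.3%
  N (6.7%): difference = 0.4%
  I (7.0%): difference = 0.7%
Step 3: Most likely is 'S' (6.3%, diff 0.0%); second most likely is 'H' (6.1%, diff 0.2%).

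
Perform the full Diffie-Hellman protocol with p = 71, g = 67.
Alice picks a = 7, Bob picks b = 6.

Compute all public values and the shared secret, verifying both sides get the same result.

Step 1: A = g^a mod p = 67^7 mod 71 = 17.
Step 2: B = g^b mod p = 67^6 mod 71 = 49.
Step 3: Alice computes s = B^a mod p = 49^7 mod 71 = 54.
Step 4: Bob computes s = A^b mod p = 17^6 mod 71 = 54.
Both sides agree: shared secret = 54.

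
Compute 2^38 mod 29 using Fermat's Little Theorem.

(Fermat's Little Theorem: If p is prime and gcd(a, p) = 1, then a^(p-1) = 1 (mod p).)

Step 1: Since 29 is prime, by Fermat's Little Theorem: 2^28 = 1 (mod 29).
Step 2: Reduce exponent: 38 mod 28 = 10.
Step 3: So 2^38 = 2^10 (mod 29).
Step 4: 2^10 mod 29 = 9.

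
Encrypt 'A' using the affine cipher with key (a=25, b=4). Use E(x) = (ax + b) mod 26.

Step 1: Convert 'A' to number: x = 0.
Step 2: E(0) = (25 * 0 + 4) mod 26 = 4 mod 26 = 4.
Step 3: Convert 4 back to letter: E.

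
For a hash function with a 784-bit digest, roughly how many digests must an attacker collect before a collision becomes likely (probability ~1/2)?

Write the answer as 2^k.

Step 1: The birthday paradox gives collision probability ~50% after sqrt(2^n) = 2^(n/2) hashes.
Step 2: For 784-bit output: 2^(784/2) = 2^392.
Step 3: Approximately 2^392 hash computations needed.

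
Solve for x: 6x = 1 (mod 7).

Step 1: We need x such that 6 * x = 1 (mod 7).
Step 2: Using the extended Euclidean algorithm or trial:
  6 * 6 = 36 = 5 * 7 + 1.
Step 3: Since 36 mod 7 = 1, the inverse is x = 6.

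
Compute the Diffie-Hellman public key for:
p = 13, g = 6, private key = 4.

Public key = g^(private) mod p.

Step 1: A = g^a mod p = 6^4 mod 13.
  6^1 mod 13 = 6
  6^2 mod 13 = (6 * 6) mod 13 = 10
  6^3 mod 13 = (10 * 6) mod 13 = 8
  6^4 mod 13 = (8 * 6) mod 13 = 9
Result: A = 9.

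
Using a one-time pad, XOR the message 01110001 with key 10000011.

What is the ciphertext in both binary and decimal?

Step 1: Write out the XOR operation bit by bit:
  Message: 01110001
  Key:     10000011
  XOR:     11110010
Step 2: Convert to decimal: 11110010 = 242.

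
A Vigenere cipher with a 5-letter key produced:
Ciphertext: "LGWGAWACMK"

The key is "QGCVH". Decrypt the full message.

Step 1: Key 'QGCVH' has length 5. Extended key: QGCVHQGCVH
Step 2: Decrypt each position:
  L(11) - Q(16) = 21 = V
  G(6) - G(6) = 0 = A
  W(22) - C(2) = 20 = U
  G(6) - V(21) = 11 = L
  A(0) - H(7) = 19 = T
  W(22) - Q(16) = 6 = G
  A(0) - G(6) = 20 = U
  C(2) - C(2) = 0 = A
  M(12) - V(21) = 17 = R
  K(10) - H(7) = 3 = D
Plaintext: VAULTGUARD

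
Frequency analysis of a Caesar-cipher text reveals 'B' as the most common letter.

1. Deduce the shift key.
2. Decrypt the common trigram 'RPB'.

Step 1: In English, 'E' is the most frequent letter (12.7%).
Step 2: The most frequent ciphertext letter is 'B' (position 1).
Step 3: Shift = (1 - 4) mod 26 = 23.
Step 4: Decrypt 'RPB' by shifting back 23:
  R -> U
  P -> S
  B -> E
Step 5: 'RPB' decrypts to 'USE'.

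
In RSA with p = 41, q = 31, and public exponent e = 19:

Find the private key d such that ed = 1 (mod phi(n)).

Step 1: n = 41 * 31 = 1271.
Step 2: phi(n) = 40 * 30 = 1200.
Step 3: Find d such that 19 * d = 1 (mod 1200).
Step 4: d = 19^(-1) mod 1200 = 379.
Verification: 19 * 379 = 7201 = 6 * 1200 + 1.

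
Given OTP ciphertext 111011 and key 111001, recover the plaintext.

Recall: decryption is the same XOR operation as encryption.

Step 1: XOR ciphertext with key:
  Ciphertext: 111011
  Key:        111001
  XOR:        000010
Step 2: Plaintext = 000010 = 2 in decimal.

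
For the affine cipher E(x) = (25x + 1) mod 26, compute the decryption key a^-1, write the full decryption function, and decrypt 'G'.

Step 1: Find a^-1, the modular inverse of 25 mod 26.
Step 2: We need 25 * a^-1 = 1 (mod 26).
Step 3: 25 * 25 = 625 = 24 * 26 + 1, so a^-1 = 25.
Step 4: D(y) = 25(y - 1) mod 26.
Step 5: Apply to 'G' (y = 6): D(6) = 25 * (6 - 1) mod 26 = 25 * 5 mod 26 = 21 -> 'V'.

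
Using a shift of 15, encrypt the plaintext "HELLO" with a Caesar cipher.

Step 1: For each letter, shift forward by 15 positions (mod 26).
  H (position 7) -> position (7+15) mod 26 = 22 -> W
  E (position 4) -> position (4+15) mod 26 = 19 -> T
  L (position 11) -> position (11+15) mod 26 = 0 -> A
  L (position 11) -> position (11+15) mod 26 = 0 -> A
  O (position 14) -> position (14+15) mod 26 = 3 -> D
Result: WTAAD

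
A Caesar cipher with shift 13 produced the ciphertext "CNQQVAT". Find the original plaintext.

Step 1: Reverse the shift by subtracting 13 from each letter position.
  C (position 2) -> position (2-13) mod 26 = 15 -> P
  N (position 13) -> position (13-13) mod 26 = 0 -> A
  Q (position 16) -> position (16-13) mod 26 = 3 -> D
  Q (position 16) -> position (16-13) mod 26 = 3 -> D
  V (position 21) -> position (21-13) mod 26 = 8 -> I
  A (position 0) -> position (0-13) mod 26 = 13 -> N
  T (position 19) -> position (19-13) mod 26 = 6 -> G
Decrypted message: PADDING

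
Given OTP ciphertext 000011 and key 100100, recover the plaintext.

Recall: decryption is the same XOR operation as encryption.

Step 1: XOR ciphertext with key:
  Ciphertext: 000011
  Key:        100100
  XOR:        100111
Step 2: Plaintext = 100111 = 39 in decimal.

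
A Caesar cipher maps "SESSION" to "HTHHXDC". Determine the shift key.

Step 1: Compare first letters: S (position 18) -> H (position 7).
Step 2: Shift = (7 - 18) mod 26 = 15.
The shift value is 15.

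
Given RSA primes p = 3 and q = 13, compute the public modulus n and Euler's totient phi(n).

Step 1: n = p * q = 3 * 13 = 39.
Step 2: phi(n) = (p-1)(q-1) = 2 * 12 = 24.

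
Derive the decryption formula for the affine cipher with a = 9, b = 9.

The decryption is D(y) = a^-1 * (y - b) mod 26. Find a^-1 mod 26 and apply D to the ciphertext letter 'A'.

Step 1: Find a^-1, the modular inverse of 9 mod 26.
Step 2: We need 9 * a^-1 = 1 (mod 26).
Step 3: 9 * 3 = 27 = 1 * 26 + 1, so a^-1 = 3.
Step 4: D(y) = 3(y - 9) mod 26.
Step 5: Apply to 'A' (y = 0): D(0) = 3 * (0 - 9) mod 26 = 3 * -9 mod 26 = 25 -> 'Z'.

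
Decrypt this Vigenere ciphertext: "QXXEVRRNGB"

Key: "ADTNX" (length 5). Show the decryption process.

Step 1: Key 'ADTNX' has length 5. Extended key: ADTNXADTNX
Step 2: Decrypt each position:
  Q(16) - A(0) = 16 = Q
  X(23) - D(3) = 20 = U
  X(23) - T(19) = 4 = E
  E(4) - N(13) = 17 = R
  V(21) - X(23) = 24 = Y
  R(17) - A(0) = 17 = R
  R(17) - D(3) = 14 = O
  N(13) - T(19) = 20 = U
  G(6) - N(13) = 19 = T
  B(1) - X(23) = 4 = E
Plaintext: QUERYROUTE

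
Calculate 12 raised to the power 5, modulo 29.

Step 1: Compute 12^5 mod 29 step by step, reducing modulo 29 at each step.
  12^1 mod 29 = 12
  12^2 mod 29 = (12 * 12) mod 29 = 28
  12^3 mod 29 = (28 * 12) mod 29 = 17
  12^4 mod 29 = (17 * 12) mod 29 = 1
  12^5 mod 29 = (1 * 12) mod 29 = 12
Step 2: Result = 12.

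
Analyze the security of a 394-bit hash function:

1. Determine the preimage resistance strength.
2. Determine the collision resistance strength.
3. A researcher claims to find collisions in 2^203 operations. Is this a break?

Step 1: Preimage resistance requires brute-force of 2^394 operations.
Step 2: Collision resistance (birthday bound) = 2^(394/2) = 2^197.
Step 3: The claimed attack costs 2^203 operations.
Step 4: Since 2^203 >= 2^197, the claimed attack is no faster than the generic birthday attack, so this does not break collision resistance.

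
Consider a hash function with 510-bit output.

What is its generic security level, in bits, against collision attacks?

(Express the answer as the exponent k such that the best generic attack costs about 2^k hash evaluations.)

Step 1: The hash has a 510-bit output.
Step 2: Collision resistance means it should be infeasible to find any x != y with h(x) = h(y).
By the birthday bound, a generic collision search succeeds after about sqrt(2^510) = 2^(510/2) = 2^255 evaluations.
Step 3: Security level = 255 bits.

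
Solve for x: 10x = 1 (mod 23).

Step 1: We need x such that 10 * x = 1 (mod 23).
Step 2: Using the extended Euclidean algorithm or trial:
  10 * 7 = 70 = 3 * 23 + 1.
Step 3: Since 70 mod 23 = 1, the inverse is x = 7.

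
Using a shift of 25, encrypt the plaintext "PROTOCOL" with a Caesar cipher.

Step 1: For each letter, shift forward by 25 positions (mod 26).
  P (position 15) -> position (15+25) mod 26 = 14 -> O
  R (position 17) -> position (17+25) mod 26 = 16 -> Q
  O (position 14) -> position (14+25) mod 26 = 13 -> N
  T (position 19) -> position (19+25) mod 26 = 18 -> S
  O (position 14) -> position (14+25) mod 26 = 13 -> N
  C (position 2) -> position (2+25) mod 26 = 1 -> B
  O (position 14) -> position (14+25) mod 26 = 13 -> N
  L (position 11) -> position (11+25) mod 26 = 10 -> K
Result: OQNSNBNK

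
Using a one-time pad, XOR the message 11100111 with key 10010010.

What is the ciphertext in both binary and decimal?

Step 1: Write out the XOR operation bit by bit:
  Message: 11100111
  Key:     10010010
  XOR:     01110101
Step 2: Convert to decimal: 01110101 = 117.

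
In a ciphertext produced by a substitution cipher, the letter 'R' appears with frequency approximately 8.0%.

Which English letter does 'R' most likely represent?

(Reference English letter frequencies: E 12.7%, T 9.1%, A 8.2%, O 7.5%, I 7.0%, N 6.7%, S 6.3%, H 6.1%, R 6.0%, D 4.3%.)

Step 1: The observed frequency is 8.0%.
Step 2: Compare with English frequencies:
  E: 12.7% (difference: 4.7%)
  T: 9.1% (difference: 1.1%)
  A: 8.2% (difference: 0.2%) <-- closest
  O: 7.5% (difference: 0.5%)
  I: 7.0% (difference: 1.0%)
  N: 6.7% (difference: 1.3%)
  S: 6.3% (difference: 1.7%)
  H: 6.1% (difference: 1.9%)
  R: 6.0% (difference: 2.0%)
  D: 4.3% (difference: 3.7%)
Step 3: 'R' most likely represents 'A' (frequency 8.2%).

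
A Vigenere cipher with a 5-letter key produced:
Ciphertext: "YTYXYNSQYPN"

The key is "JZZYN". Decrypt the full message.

Step 1: Key 'JZZYN' has length 5. Extended key: JZZYNJZZYNJ
Step 2: Decrypt each position:
  Y(24) - J(9) = 15 = P
  T(19) - Z(25) = 20 = U
  Y(24) - Z(25) = 25 = Z
  X(23) - Y(24) = 25 = Z
  Y(24) - N(13) = 11 = L
  N(13) - J(9) = 4 = E
  S(18) - Z(25) = 19 = T
  Q(16) - Z(25) = 17 = R
  Y(24) - Y(24) = 0 = A
  P(15) - N(13) = 2 = C
  N(13) - J(9) = 4 = E
Plaintext: PUZZLETRACE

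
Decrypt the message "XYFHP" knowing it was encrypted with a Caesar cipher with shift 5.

Step 1: Reverse the shift by subtracting 5 from each letter position.
  X (position 23) -> position (23-5) mod 26 = 18 -> S
  Y (position 24) -> position (24-5) mod 26 = 19 -> T
  F (position 5) -> position (5-5) mod 26 = 0 -> A
  H (position 7) -> position (7-5) mod 26 = 2 -> C
  P (position 15) -> position (15-5) mod 26 = 10 -> K
Decrypted message: STACK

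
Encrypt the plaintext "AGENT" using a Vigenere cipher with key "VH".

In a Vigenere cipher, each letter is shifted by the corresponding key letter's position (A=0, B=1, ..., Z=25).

Step 1: Repeat key to match plaintext length:
  Plaintext: AGENT
  Key:       VHVHV
Step 2: Encrypt each letter:
  A(0) + V(21) = (0+21) mod 26 = 21 = V
  G(6) + H(7) = (6+7) mod 26 = 13 = N
  E(4) + V(21) = (4+21) mod 26 = 25 = Z
  N(13) + H(7) = (13+7) mod 26 = 20 = U
  T(19) + V(21) = (19+21) mod 26 = 14 = O
Ciphertext: VNZUO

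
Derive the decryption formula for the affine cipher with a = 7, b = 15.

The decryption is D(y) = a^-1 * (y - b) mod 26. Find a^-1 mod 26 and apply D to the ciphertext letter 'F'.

Step 1: Find a^-1, the modular inverse of 7 mod 26.
Step 2: We need 7 * a^-1 = 1 (mod 26).
Step 3: 7 * 15 = 105 = 4 * 26 + 1, so a^-1 = 15.
Step 4: D(y) = 15(y - 15) mod 26.
Step 5: Apply to 'F' (y = 5): D(5) = 15 * (5 - 15) mod 26 = 15 * -10 mod 26 = 6 -> 'G'.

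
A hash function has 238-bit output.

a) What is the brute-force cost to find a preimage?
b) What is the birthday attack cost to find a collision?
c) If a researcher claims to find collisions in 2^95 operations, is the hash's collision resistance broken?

Step 1: Preimage resistance requires brute-force of 2^238 operations.
Step 2: Collision resistance (birthday bound) = 2^(238/2) = 2^119.
Step 3: The claimed attack costs 2^95 operations.
Step 4: Since 2^95 < 2^119, the claimed attack beats the generic birthday bound, so collision resistance is broken.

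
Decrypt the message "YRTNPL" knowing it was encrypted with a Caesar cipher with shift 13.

Step 1: Reverse the shift by subtracting 13 from each letter position.
  Y (position 24) -> position (24-13) mod 26 = 11 -> L
  R (position 17) -> position (17-13) mod 26 = 4 -> E
  T (position 19) -> position (19-13) mod 26 = 6 -> G
  N (position 13) -> position (13-13) mod 26 = 0 -> A
  P (position 15) -> position (15-13) mod 26 = 2 -> C
  L (position 11) -> position (11-13) mod 26 = 24 -> Y
Decrypted message: LEGACY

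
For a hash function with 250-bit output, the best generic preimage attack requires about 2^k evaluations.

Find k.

Step 1: The hash has a 250-bit output.
Step 2: Preimage resistance means: given a digest h(x), it should be infeasible to find any input that hashes to it.
With a 250-bit output there are 2^250 possible digests, so a generic brute-force preimage search costs about 2^250 evaluations.
Step 3: Security level = 250 bits.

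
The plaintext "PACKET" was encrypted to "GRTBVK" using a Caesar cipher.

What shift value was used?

Step 1: Compare first letters: P (position 15) -> G (position 6).
Step 2: Shift = (6 - 15) mod 26 = 17.
The shift value is 17.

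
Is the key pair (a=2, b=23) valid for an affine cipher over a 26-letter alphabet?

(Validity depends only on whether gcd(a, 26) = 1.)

Step 1: Compute gcd(2, 26).
Step 2: gcd(2, 26) = 2.
Since gcd = 2 != 1, 2 shares a common factor with 26, so it cannot be used.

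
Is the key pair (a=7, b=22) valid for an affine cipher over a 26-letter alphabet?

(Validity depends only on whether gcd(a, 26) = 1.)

Step 1: Compute gcd(7, 26).
Step 2: gcd(7, 26) = 1.
Since gcd = 1, 7 is coprime with 26, so it is a valid key.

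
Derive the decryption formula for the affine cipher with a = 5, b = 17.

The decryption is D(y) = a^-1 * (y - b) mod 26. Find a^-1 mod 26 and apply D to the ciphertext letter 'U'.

Step 1: Find a^-1, the modular inverse of 5 mod 26.
Step 2: We need 5 * a^-1 = 1 (mod 26).
Step 3: 5 * 21 = 105 = 4 * 26 + 1, so a^-1 = 21.
Step 4: D(y) = 21(y - 17) mod 26.
Step 5: Apply to 'U' (y = 20): D(20) = 21 * (20 - 17) mod 26 = 21 * 3 mod 26 = 11 -> 'L'.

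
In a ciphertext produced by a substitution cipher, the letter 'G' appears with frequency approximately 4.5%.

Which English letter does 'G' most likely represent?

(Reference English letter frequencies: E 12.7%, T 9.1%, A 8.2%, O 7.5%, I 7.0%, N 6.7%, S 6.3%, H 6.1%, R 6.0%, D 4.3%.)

Step 1: The observed frequency is 4.5%.
Step 2: Compare with English frequencies:
  E: 12.7% (difference: 8.2%)
  T: 9.1% (difference: 4.6%)
  A: 8.2% (difference: 3.7%)
  O: 7.5% (difference: 3.0%)
  I: 7.0% (difference: 2.5%)
  N: 6.7% (difference: 2.2%)
  S: 6.3% (difference: 1.8%)
  H: 6.1% (difference: 1.6%)
  R: 6.0% (difference: 1.5%)
  D: 4.3% (difference: 0.2%) <-- closest
Step 3: 'G' most likely represents 'D' (frequency 4.3%).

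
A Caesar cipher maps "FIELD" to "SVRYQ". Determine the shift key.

Step 1: Compare first letters: F (position 5) -> S (position 18).
Step 2: Shift = (18 - 5) mod 26 = 13.
The shift value is 13.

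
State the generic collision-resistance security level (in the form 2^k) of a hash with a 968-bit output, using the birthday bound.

Step 1: The birthday paradox gives collision probability ~50% after sqrt(2^n) = 2^(n/2) hashes.
Step 2: For 968-bit output: 2^(968/2) = 2^484.
Step 3: Approximately 2^484 hash computations needed.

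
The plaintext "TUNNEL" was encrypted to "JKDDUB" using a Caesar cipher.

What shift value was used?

Step 1: Compare first letters: T (position 19) -> J (position 9).
Step 2: Shift = (9 - 19) mod 26 = 16.
The shift value is 16.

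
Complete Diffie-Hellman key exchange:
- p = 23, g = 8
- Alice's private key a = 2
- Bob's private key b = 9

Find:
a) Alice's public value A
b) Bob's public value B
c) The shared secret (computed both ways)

Step 1: A = g^a mod p = 8^2 mod 23 = 18.
Step 2: B = g^b mod p = 8^9 mod 23 = 9.
Step 3: Alice computes s = B^a mod p = 9^2 mod 23 = 12.
Step 4: Bob computes s = A^b mod p = 18^9 mod 23 = 12.
Both sides agree: shared secret = 12.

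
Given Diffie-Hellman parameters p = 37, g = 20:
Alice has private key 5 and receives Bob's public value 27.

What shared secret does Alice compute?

Step 1: s = B^a mod p = 27^5 mod 37.
  27^1 mod 37 = 27
  27^2 mod 37 = (27 * 27) mod 37 = 26
  27^3 mod 37 = (26 * 27) mod 37 = 36
  27^4 mod 37 = (36 * 27) mod 37 = 10
  27^5 mod 37 = (10 * 27) mod 37 = 11
Result: shared secret = 11.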